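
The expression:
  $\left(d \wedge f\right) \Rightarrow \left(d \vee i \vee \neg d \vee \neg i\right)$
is always true.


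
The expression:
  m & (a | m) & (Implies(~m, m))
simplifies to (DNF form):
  m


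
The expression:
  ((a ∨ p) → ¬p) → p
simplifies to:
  p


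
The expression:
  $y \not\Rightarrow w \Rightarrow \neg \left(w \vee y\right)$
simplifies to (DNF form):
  $w \vee \neg y$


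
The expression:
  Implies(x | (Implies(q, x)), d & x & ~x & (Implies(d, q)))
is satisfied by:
  {q: True, x: False}


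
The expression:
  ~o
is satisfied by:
  {o: False}


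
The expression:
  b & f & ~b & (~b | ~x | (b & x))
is never true.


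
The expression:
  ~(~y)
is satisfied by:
  {y: True}


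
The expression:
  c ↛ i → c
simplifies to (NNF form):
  True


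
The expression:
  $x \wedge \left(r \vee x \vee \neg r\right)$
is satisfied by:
  {x: True}


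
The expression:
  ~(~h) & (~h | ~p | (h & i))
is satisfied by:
  {i: True, h: True, p: False}
  {h: True, p: False, i: False}
  {i: True, p: True, h: True}


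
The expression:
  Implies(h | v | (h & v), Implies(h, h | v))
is always true.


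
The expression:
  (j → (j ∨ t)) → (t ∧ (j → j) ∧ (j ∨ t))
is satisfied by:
  {t: True}


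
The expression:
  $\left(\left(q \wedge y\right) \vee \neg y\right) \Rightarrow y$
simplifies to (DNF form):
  $y$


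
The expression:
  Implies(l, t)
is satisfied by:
  {t: True, l: False}
  {l: False, t: False}
  {l: True, t: True}


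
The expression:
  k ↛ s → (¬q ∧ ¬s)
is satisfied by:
  {s: True, k: False, q: False}
  {k: False, q: False, s: False}
  {s: True, q: True, k: False}
  {q: True, k: False, s: False}
  {s: True, k: True, q: False}
  {k: True, s: False, q: False}
  {s: True, q: True, k: True}


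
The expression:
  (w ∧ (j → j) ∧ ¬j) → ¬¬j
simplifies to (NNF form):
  j ∨ ¬w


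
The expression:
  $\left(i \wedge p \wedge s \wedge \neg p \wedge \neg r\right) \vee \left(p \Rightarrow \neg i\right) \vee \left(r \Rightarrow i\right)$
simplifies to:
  $\text{True}$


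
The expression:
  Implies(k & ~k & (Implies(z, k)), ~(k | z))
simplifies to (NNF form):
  True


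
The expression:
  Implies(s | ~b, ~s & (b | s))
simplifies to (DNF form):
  b & ~s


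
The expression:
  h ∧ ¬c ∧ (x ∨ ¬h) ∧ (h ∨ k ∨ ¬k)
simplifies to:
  h ∧ x ∧ ¬c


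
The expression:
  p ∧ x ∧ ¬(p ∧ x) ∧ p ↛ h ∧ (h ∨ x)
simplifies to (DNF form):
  False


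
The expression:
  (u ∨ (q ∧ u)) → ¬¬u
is always true.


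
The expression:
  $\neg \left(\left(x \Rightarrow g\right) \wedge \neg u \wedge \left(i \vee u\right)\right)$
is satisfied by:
  {u: True, x: True, g: False, i: False}
  {u: True, x: False, g: False, i: False}
  {u: True, g: True, x: True, i: False}
  {u: True, g: True, x: False, i: False}
  {x: True, u: False, g: False, i: False}
  {x: False, u: False, g: False, i: False}
  {g: True, x: True, u: False, i: False}
  {g: True, x: False, u: False, i: False}
  {i: True, u: True, x: True, g: False}
  {i: True, u: True, x: False, g: False}
  {i: True, u: True, g: True, x: True}
  {i: True, u: True, g: True, x: False}
  {i: True, x: True, g: False, u: False}


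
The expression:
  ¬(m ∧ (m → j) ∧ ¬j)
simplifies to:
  True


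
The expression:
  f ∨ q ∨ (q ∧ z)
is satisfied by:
  {q: True, f: True}
  {q: True, f: False}
  {f: True, q: False}


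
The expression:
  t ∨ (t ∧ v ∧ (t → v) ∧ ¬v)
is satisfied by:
  {t: True}


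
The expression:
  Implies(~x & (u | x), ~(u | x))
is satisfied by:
  {x: True, u: False}
  {u: False, x: False}
  {u: True, x: True}


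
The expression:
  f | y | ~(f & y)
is always true.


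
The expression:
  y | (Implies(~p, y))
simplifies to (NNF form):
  p | y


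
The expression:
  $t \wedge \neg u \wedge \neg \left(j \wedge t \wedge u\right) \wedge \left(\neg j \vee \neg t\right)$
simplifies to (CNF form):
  $t \wedge \neg j \wedge \neg u$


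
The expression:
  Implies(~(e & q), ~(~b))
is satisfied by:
  {b: True, q: True, e: True}
  {b: True, q: True, e: False}
  {b: True, e: True, q: False}
  {b: True, e: False, q: False}
  {q: True, e: True, b: False}


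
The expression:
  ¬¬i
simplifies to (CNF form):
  i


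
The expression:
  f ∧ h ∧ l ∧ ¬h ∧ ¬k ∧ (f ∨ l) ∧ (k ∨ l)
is never true.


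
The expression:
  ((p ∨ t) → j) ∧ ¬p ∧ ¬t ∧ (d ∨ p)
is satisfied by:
  {d: True, p: False, t: False}


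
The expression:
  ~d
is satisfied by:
  {d: False}


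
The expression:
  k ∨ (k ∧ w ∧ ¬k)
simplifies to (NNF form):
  k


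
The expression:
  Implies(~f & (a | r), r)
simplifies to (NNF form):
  f | r | ~a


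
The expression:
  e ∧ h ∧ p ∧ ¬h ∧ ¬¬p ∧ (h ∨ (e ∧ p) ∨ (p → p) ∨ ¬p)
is never true.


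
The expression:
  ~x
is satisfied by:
  {x: False}


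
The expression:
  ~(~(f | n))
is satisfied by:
  {n: True, f: True}
  {n: True, f: False}
  {f: True, n: False}


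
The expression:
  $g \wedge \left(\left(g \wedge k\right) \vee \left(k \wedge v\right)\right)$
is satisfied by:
  {g: True, k: True}


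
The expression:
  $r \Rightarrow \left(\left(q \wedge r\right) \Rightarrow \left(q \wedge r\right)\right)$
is always true.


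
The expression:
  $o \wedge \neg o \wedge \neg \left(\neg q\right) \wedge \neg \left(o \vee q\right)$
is never true.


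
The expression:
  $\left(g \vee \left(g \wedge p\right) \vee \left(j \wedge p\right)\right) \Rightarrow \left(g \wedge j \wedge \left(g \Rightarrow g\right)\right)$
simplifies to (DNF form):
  $\left(g \wedge j\right) \vee \left(\neg g \wedge \neg j\right) \vee \left(\neg g \wedge \neg p\right)$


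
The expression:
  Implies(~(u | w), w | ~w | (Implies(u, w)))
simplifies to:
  True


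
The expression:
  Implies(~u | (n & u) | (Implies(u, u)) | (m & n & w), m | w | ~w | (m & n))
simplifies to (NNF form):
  True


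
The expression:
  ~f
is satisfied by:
  {f: False}


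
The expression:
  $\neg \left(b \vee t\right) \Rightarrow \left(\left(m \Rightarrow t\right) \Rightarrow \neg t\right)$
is always true.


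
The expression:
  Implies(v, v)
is always true.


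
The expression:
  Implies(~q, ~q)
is always true.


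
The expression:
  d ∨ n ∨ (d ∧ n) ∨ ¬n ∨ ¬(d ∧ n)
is always true.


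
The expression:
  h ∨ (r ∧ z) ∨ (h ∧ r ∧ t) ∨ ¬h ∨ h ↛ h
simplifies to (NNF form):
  True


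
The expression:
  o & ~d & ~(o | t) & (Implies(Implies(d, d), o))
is never true.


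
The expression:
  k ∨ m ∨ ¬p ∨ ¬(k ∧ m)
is always true.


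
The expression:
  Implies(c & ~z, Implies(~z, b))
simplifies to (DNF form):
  b | z | ~c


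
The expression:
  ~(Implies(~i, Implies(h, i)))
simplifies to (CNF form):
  h & ~i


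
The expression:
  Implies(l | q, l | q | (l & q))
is always true.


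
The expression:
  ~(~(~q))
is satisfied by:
  {q: False}


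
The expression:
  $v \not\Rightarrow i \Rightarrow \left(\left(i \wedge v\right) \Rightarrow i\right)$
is always true.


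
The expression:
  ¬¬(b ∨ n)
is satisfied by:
  {n: True, b: True}
  {n: True, b: False}
  {b: True, n: False}


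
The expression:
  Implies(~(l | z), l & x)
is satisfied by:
  {z: True, l: True}
  {z: True, l: False}
  {l: True, z: False}


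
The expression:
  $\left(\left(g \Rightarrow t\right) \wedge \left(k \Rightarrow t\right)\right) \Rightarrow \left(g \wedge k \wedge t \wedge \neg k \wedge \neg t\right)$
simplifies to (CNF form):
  $\neg t \wedge \left(g \vee k\right)$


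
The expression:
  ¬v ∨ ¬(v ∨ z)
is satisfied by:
  {v: False}


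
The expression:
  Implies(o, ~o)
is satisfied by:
  {o: False}


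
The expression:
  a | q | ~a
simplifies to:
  True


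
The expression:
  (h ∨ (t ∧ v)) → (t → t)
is always true.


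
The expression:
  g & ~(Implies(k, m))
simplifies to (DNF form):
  g & k & ~m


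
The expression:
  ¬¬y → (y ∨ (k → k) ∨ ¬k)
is always true.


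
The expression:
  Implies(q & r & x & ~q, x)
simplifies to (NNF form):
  True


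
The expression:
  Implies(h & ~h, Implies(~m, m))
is always true.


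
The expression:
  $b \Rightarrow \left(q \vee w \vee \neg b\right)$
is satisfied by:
  {q: True, w: True, b: False}
  {q: True, w: False, b: False}
  {w: True, q: False, b: False}
  {q: False, w: False, b: False}
  {b: True, q: True, w: True}
  {b: True, q: True, w: False}
  {b: True, w: True, q: False}


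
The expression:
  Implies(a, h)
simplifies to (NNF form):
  h | ~a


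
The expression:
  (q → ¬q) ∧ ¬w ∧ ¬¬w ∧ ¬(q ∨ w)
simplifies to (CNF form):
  False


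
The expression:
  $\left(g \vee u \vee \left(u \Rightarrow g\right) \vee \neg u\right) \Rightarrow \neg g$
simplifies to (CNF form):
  $\neg g$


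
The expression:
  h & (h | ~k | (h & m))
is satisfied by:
  {h: True}


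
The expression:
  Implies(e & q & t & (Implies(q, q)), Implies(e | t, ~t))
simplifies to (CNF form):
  ~e | ~q | ~t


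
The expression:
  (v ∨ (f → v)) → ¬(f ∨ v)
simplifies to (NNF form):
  ¬v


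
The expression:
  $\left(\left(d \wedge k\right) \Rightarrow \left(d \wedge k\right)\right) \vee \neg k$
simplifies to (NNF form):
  $\text{True}$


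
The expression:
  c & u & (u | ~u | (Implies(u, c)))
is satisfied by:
  {c: True, u: True}


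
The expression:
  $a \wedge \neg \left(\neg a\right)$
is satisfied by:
  {a: True}


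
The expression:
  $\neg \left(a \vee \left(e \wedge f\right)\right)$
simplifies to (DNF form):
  $\left(\neg a \wedge \neg e\right) \vee \left(\neg a \wedge \neg f\right)$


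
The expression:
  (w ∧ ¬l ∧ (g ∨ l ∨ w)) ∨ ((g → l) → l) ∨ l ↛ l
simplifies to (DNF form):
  g ∨ l ∨ w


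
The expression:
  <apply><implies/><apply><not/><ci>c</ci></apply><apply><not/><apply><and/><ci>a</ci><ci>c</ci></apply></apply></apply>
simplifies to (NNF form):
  <true/>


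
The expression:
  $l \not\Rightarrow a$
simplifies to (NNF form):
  $l \wedge \neg a$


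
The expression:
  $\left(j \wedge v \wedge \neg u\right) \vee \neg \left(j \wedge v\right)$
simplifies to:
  $\neg j \vee \neg u \vee \neg v$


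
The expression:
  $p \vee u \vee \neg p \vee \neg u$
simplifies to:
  $\text{True}$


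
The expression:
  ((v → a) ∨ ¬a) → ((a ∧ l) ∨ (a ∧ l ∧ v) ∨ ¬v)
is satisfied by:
  {a: True, l: True, v: False}
  {a: True, l: False, v: False}
  {l: True, a: False, v: False}
  {a: False, l: False, v: False}
  {a: True, v: True, l: True}


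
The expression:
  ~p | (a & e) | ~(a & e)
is always true.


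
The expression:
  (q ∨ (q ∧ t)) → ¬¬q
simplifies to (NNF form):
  True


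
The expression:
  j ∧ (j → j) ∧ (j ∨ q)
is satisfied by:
  {j: True}


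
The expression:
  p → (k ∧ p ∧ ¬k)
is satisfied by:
  {p: False}


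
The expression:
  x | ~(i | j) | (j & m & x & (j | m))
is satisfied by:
  {x: True, i: False, j: False}
  {j: True, x: True, i: False}
  {x: True, i: True, j: False}
  {j: True, x: True, i: True}
  {j: False, i: False, x: False}


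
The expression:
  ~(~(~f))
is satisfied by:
  {f: False}


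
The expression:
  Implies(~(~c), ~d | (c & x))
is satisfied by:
  {x: True, c: False, d: False}
  {c: False, d: False, x: False}
  {x: True, d: True, c: False}
  {d: True, c: False, x: False}
  {x: True, c: True, d: False}
  {c: True, x: False, d: False}
  {x: True, d: True, c: True}


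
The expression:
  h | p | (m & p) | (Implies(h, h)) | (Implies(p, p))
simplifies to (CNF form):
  True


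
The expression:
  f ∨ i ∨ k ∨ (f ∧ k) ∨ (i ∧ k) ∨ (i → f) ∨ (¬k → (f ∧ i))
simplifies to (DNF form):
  True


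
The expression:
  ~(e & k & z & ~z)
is always true.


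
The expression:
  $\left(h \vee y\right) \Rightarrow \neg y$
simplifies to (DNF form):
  $\neg y$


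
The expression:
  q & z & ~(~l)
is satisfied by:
  {z: True, q: True, l: True}


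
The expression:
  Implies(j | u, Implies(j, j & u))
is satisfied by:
  {u: True, j: False}
  {j: False, u: False}
  {j: True, u: True}


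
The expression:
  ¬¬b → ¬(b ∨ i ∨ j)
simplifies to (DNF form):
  ¬b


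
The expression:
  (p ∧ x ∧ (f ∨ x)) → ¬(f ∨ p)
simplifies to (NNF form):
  ¬p ∨ ¬x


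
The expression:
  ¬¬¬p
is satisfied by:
  {p: False}


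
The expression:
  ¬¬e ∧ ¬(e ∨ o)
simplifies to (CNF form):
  False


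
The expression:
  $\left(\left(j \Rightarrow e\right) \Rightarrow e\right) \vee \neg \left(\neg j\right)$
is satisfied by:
  {e: True, j: True}
  {e: True, j: False}
  {j: True, e: False}


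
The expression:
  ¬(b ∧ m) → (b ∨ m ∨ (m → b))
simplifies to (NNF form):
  True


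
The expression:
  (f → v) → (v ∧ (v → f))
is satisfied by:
  {f: True}


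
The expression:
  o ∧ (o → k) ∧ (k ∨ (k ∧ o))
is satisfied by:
  {o: True, k: True}


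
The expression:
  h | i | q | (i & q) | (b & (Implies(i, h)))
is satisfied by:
  {i: True, b: True, q: True, h: True}
  {i: True, b: True, q: True, h: False}
  {i: True, b: True, h: True, q: False}
  {i: True, b: True, h: False, q: False}
  {i: True, q: True, h: True, b: False}
  {i: True, q: True, h: False, b: False}
  {i: True, q: False, h: True, b: False}
  {i: True, q: False, h: False, b: False}
  {b: True, q: True, h: True, i: False}
  {b: True, q: True, h: False, i: False}
  {b: True, h: True, q: False, i: False}
  {b: True, h: False, q: False, i: False}
  {q: True, h: True, b: False, i: False}
  {q: True, b: False, h: False, i: False}
  {h: True, b: False, q: False, i: False}


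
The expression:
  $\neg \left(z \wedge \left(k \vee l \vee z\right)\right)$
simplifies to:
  $\neg z$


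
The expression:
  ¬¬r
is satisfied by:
  {r: True}


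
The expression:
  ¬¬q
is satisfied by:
  {q: True}


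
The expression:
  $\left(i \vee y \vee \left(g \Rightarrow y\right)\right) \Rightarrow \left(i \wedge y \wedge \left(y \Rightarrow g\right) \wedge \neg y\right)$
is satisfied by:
  {g: True, i: False, y: False}


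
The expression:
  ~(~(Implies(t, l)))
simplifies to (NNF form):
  l | ~t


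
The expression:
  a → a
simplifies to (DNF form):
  True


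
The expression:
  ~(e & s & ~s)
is always true.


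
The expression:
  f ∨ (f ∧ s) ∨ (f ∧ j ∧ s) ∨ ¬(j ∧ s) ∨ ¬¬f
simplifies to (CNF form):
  f ∨ ¬j ∨ ¬s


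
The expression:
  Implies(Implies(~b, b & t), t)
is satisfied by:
  {t: True, b: False}
  {b: False, t: False}
  {b: True, t: True}


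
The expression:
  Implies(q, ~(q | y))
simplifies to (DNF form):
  ~q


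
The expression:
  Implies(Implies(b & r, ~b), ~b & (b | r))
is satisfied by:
  {r: True}


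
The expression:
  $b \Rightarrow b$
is always true.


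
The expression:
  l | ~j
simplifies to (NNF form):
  l | ~j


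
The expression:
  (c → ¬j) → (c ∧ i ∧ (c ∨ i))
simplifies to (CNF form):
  c ∧ (i ∨ j)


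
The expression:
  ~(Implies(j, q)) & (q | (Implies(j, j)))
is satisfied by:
  {j: True, q: False}


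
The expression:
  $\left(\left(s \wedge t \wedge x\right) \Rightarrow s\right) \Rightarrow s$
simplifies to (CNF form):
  $s$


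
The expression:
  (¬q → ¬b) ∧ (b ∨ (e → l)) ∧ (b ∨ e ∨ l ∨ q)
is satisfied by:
  {l: True, q: True, e: False, b: False}
  {q: True, l: False, e: False, b: False}
  {b: True, l: True, q: True, e: False}
  {b: True, q: True, l: False, e: False}
  {l: True, e: True, q: True, b: False}
  {b: True, e: True, q: True, l: True}
  {b: True, e: True, q: True, l: False}
  {l: True, b: False, q: False, e: False}
  {e: True, l: True, b: False, q: False}


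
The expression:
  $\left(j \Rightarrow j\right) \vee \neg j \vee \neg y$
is always true.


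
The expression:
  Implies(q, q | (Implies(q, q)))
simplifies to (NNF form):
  True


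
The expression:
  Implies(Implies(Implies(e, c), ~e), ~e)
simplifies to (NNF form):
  c | ~e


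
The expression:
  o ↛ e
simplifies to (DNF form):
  o ∧ ¬e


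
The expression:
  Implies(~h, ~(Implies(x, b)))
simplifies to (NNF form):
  h | (x & ~b)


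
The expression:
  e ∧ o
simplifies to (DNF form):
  e ∧ o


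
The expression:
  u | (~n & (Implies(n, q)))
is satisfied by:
  {u: True, n: False}
  {n: False, u: False}
  {n: True, u: True}


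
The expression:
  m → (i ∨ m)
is always true.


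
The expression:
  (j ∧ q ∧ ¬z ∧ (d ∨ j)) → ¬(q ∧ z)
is always true.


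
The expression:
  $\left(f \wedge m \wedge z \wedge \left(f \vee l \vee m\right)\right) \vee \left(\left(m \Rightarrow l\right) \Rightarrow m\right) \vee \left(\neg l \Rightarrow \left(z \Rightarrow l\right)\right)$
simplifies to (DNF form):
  $l \vee m \vee \neg z$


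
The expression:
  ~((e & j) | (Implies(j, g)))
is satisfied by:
  {j: True, g: False, e: False}


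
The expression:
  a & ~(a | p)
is never true.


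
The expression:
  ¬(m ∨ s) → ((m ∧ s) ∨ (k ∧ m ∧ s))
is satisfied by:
  {m: True, s: True}
  {m: True, s: False}
  {s: True, m: False}


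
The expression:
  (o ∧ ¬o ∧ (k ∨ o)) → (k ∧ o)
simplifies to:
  True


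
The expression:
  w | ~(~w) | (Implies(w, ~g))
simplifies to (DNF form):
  True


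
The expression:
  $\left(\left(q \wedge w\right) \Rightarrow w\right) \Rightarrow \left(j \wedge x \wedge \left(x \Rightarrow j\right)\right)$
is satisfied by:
  {j: True, x: True}


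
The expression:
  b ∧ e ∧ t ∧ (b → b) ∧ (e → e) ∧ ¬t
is never true.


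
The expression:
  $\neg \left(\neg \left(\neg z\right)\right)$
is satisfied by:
  {z: False}


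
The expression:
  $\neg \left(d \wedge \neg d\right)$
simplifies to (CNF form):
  $\text{True}$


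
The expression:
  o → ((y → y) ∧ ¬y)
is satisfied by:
  {o: False, y: False}
  {y: True, o: False}
  {o: True, y: False}


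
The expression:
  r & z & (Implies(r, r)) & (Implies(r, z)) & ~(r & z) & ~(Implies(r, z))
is never true.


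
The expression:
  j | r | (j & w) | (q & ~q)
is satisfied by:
  {r: True, j: True}
  {r: True, j: False}
  {j: True, r: False}


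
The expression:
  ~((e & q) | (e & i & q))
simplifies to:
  ~e | ~q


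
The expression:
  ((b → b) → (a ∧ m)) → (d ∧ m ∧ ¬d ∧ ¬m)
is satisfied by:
  {m: False, a: False}
  {a: True, m: False}
  {m: True, a: False}


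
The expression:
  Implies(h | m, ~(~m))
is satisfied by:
  {m: True, h: False}
  {h: False, m: False}
  {h: True, m: True}


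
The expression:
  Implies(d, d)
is always true.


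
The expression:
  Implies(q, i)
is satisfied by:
  {i: True, q: False}
  {q: False, i: False}
  {q: True, i: True}


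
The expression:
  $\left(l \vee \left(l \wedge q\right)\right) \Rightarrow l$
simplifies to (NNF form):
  $\text{True}$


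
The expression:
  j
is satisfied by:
  {j: True}


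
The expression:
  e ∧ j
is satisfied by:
  {j: True, e: True}


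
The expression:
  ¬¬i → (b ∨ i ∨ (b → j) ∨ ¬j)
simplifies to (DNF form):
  True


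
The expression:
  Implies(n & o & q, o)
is always true.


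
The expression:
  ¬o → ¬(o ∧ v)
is always true.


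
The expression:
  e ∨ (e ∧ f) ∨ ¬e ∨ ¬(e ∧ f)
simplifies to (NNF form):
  True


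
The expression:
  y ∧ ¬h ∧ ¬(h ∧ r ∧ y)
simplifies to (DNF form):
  y ∧ ¬h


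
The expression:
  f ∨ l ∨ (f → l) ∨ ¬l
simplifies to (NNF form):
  True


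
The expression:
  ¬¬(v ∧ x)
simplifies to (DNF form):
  v ∧ x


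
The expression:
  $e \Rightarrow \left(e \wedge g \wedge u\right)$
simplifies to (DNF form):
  $\left(g \wedge u\right) \vee \neg e$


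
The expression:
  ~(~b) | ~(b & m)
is always true.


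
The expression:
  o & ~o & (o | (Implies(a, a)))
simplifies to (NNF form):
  False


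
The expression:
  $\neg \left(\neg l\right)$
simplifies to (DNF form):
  $l$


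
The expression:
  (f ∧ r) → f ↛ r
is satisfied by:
  {r: False, f: False}
  {f: True, r: False}
  {r: True, f: False}


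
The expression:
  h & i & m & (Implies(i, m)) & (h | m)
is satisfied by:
  {h: True, m: True, i: True}


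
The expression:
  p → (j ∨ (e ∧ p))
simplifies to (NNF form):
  e ∨ j ∨ ¬p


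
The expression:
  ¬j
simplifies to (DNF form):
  ¬j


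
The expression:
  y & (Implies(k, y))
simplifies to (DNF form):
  y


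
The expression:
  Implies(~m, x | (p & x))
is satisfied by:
  {x: True, m: True}
  {x: True, m: False}
  {m: True, x: False}


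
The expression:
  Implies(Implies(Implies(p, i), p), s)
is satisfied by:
  {s: True, p: False}
  {p: False, s: False}
  {p: True, s: True}


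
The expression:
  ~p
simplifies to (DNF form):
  ~p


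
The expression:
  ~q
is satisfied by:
  {q: False}


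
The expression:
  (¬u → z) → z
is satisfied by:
  {z: True, u: False}
  {u: False, z: False}
  {u: True, z: True}


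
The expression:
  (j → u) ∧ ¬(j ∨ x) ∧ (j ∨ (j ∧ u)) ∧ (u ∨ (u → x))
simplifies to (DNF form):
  False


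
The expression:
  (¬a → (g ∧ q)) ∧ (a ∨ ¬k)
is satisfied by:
  {a: True, q: True, g: True, k: False}
  {a: True, q: True, g: False, k: False}
  {a: True, g: True, q: False, k: False}
  {a: True, g: False, q: False, k: False}
  {a: True, k: True, q: True, g: True}
  {a: True, k: True, q: True, g: False}
  {a: True, k: True, q: False, g: True}
  {a: True, k: True, q: False, g: False}
  {q: True, g: True, a: False, k: False}


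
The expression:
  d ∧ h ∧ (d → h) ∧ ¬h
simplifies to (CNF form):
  False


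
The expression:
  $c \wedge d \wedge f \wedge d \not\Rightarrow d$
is never true.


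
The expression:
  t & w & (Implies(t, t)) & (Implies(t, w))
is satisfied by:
  {t: True, w: True}


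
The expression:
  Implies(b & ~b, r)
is always true.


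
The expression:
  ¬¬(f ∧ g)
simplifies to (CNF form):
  f ∧ g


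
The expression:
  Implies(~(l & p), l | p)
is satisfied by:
  {l: True, p: True}
  {l: True, p: False}
  {p: True, l: False}


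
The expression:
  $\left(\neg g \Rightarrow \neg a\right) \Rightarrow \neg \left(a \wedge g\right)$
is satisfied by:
  {g: False, a: False}
  {a: True, g: False}
  {g: True, a: False}


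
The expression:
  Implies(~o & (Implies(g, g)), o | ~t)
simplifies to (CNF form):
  o | ~t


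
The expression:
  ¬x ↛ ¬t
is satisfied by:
  {t: True, x: False}


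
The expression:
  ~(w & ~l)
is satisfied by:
  {l: True, w: False}
  {w: False, l: False}
  {w: True, l: True}


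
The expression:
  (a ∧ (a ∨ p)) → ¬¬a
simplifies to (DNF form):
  True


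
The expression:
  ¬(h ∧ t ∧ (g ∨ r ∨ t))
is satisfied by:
  {h: False, t: False}
  {t: True, h: False}
  {h: True, t: False}


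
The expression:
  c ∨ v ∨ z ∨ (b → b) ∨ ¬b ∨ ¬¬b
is always true.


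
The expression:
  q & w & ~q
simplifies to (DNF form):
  False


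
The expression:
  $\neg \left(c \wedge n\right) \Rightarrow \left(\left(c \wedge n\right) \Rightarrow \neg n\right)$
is always true.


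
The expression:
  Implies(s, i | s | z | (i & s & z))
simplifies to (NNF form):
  True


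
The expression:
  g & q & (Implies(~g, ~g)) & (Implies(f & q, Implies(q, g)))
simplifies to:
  g & q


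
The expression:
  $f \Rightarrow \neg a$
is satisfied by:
  {a: False, f: False}
  {f: True, a: False}
  {a: True, f: False}


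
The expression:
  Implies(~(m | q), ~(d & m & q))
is always true.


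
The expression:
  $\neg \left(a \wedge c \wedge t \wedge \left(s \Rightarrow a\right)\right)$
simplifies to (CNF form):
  $\neg a \vee \neg c \vee \neg t$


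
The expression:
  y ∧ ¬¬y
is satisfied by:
  {y: True}


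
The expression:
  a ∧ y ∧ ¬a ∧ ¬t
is never true.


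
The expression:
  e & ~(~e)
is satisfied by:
  {e: True}


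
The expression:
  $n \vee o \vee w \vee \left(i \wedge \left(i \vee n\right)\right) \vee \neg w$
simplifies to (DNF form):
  $\text{True}$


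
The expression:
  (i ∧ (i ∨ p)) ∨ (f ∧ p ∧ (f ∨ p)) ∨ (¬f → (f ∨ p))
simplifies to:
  f ∨ i ∨ p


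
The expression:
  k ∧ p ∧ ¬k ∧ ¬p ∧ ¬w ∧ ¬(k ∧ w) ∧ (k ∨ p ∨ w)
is never true.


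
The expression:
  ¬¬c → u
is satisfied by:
  {u: True, c: False}
  {c: False, u: False}
  {c: True, u: True}


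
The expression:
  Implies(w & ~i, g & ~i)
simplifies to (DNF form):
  g | i | ~w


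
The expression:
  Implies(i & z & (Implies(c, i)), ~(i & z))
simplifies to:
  ~i | ~z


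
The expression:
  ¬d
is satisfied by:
  {d: False}


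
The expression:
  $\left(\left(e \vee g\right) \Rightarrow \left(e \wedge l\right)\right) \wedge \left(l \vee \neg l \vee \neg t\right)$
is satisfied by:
  {l: True, g: False, e: False}
  {l: False, g: False, e: False}
  {e: True, l: True, g: False}
  {e: True, g: True, l: True}


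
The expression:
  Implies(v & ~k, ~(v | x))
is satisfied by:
  {k: True, v: False}
  {v: False, k: False}
  {v: True, k: True}


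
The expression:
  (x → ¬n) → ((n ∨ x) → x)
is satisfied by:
  {x: True, n: False}
  {n: False, x: False}
  {n: True, x: True}


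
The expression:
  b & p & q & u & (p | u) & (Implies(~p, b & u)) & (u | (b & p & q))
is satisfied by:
  {p: True, u: True, b: True, q: True}


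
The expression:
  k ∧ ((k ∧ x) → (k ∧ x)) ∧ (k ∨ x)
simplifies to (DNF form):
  k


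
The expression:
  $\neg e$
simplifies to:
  $\neg e$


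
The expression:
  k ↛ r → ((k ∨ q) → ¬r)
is always true.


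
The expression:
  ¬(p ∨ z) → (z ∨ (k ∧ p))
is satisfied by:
  {z: True, p: True}
  {z: True, p: False}
  {p: True, z: False}


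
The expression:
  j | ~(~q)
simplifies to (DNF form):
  j | q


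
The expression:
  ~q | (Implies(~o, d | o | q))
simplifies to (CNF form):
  True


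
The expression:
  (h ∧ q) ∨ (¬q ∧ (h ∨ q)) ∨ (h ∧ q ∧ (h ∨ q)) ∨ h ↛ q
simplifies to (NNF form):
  h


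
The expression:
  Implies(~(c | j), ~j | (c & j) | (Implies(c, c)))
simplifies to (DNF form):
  True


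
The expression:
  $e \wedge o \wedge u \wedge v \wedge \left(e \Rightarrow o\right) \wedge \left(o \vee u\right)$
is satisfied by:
  {e: True, u: True, o: True, v: True}


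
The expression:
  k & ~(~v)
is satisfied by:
  {k: True, v: True}


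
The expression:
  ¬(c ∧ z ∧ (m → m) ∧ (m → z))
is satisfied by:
  {c: False, z: False}
  {z: True, c: False}
  {c: True, z: False}


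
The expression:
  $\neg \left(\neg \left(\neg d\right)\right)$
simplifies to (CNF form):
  $\neg d$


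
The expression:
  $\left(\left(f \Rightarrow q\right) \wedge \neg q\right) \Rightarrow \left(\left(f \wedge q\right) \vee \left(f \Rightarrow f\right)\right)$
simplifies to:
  $\text{True}$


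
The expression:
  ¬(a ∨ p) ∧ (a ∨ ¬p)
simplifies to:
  ¬a ∧ ¬p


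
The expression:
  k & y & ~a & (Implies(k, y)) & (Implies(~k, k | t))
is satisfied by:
  {y: True, k: True, a: False}


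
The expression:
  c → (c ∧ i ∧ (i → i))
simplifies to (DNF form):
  i ∨ ¬c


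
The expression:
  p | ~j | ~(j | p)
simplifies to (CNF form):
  p | ~j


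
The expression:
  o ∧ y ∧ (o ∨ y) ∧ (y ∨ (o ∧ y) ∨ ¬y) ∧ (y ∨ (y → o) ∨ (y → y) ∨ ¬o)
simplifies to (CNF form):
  o ∧ y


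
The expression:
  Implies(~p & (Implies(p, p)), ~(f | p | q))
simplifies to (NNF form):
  p | (~f & ~q)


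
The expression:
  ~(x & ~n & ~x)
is always true.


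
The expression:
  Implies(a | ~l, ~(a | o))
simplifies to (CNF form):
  ~a & (l | ~o)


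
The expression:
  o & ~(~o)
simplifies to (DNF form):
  o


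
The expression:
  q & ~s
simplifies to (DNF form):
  q & ~s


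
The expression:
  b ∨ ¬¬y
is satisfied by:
  {y: True, b: True}
  {y: True, b: False}
  {b: True, y: False}


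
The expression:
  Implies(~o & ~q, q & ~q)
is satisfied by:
  {q: True, o: True}
  {q: True, o: False}
  {o: True, q: False}


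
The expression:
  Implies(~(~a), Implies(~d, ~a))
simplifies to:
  d | ~a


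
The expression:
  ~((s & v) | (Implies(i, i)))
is never true.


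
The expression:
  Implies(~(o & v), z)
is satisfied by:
  {o: True, z: True, v: True}
  {o: True, z: True, v: False}
  {z: True, v: True, o: False}
  {z: True, v: False, o: False}
  {o: True, v: True, z: False}


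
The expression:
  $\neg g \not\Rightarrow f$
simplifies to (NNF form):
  $\neg f \wedge \neg g$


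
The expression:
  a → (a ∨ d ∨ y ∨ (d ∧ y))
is always true.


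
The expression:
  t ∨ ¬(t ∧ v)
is always true.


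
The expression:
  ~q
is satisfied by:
  {q: False}


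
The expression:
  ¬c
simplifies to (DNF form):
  ¬c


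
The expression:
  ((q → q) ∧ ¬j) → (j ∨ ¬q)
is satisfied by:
  {j: True, q: False}
  {q: False, j: False}
  {q: True, j: True}


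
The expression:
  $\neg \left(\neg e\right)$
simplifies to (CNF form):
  $e$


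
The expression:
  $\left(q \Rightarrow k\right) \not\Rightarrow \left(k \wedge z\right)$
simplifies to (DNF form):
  $\left(k \wedge \neg z\right) \vee \left(\neg k \wedge \neg q\right)$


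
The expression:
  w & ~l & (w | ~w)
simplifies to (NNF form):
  w & ~l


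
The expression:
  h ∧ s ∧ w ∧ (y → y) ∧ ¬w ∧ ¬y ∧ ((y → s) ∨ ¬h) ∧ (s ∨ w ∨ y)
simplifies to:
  False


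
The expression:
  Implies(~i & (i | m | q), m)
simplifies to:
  i | m | ~q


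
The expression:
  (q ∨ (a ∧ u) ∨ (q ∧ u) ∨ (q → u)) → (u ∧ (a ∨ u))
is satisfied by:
  {u: True}


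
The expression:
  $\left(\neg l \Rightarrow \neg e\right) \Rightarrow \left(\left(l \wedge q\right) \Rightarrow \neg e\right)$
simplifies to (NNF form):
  $\neg e \vee \neg l \vee \neg q$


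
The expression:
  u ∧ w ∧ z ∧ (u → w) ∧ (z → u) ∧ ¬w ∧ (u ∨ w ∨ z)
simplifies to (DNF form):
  False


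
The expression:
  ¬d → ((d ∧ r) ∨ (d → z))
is always true.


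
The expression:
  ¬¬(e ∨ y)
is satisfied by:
  {y: True, e: True}
  {y: True, e: False}
  {e: True, y: False}


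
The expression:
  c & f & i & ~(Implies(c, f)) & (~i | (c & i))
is never true.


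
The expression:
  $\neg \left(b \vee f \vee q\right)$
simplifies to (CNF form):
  $\neg b \wedge \neg f \wedge \neg q$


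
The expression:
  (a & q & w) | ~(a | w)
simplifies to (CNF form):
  (a | ~w) & (q | ~w) & (w | ~a)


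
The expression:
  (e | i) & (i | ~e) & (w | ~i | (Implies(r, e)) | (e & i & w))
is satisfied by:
  {i: True, e: True, w: True, r: False}
  {i: True, e: True, w: False, r: False}
  {i: True, w: True, e: False, r: False}
  {i: True, w: False, e: False, r: False}
  {i: True, r: True, e: True, w: True}
  {i: True, r: True, e: True, w: False}
  {i: True, r: True, e: False, w: True}


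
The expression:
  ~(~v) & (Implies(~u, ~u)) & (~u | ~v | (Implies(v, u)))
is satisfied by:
  {v: True}


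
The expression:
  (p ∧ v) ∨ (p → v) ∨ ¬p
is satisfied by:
  {v: True, p: False}
  {p: False, v: False}
  {p: True, v: True}


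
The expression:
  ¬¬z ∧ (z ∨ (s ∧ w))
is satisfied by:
  {z: True}


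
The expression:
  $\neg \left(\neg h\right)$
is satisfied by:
  {h: True}


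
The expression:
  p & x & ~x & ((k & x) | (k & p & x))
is never true.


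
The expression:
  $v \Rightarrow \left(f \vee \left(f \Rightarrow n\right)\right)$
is always true.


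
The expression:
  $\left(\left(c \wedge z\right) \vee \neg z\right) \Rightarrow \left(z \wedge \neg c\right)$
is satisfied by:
  {z: True, c: False}


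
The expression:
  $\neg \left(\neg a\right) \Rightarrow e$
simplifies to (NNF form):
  $e \vee \neg a$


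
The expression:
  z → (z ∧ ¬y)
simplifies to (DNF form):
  ¬y ∨ ¬z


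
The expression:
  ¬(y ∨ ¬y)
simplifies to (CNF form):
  False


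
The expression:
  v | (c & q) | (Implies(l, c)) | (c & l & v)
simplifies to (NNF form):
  c | v | ~l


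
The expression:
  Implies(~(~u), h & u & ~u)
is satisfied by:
  {u: False}


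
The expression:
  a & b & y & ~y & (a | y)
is never true.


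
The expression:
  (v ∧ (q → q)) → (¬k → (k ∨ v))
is always true.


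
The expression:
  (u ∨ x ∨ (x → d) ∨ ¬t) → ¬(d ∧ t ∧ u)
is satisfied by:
  {u: False, t: False, d: False}
  {d: True, u: False, t: False}
  {t: True, u: False, d: False}
  {d: True, t: True, u: False}
  {u: True, d: False, t: False}
  {d: True, u: True, t: False}
  {t: True, u: True, d: False}


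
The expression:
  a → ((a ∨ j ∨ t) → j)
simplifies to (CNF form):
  j ∨ ¬a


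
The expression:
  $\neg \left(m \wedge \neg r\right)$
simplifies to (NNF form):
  $r \vee \neg m$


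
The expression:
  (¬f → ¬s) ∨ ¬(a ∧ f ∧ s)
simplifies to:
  True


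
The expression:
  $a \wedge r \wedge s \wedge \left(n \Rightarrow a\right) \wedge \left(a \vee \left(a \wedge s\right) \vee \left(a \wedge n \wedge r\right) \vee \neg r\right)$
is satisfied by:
  {r: True, a: True, s: True}


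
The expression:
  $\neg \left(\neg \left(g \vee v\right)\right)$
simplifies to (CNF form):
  $g \vee v$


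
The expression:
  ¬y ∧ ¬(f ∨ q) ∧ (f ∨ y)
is never true.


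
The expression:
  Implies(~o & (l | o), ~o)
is always true.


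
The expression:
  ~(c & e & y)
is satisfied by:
  {c: False, y: False, e: False}
  {e: True, c: False, y: False}
  {y: True, c: False, e: False}
  {e: True, y: True, c: False}
  {c: True, e: False, y: False}
  {e: True, c: True, y: False}
  {y: True, c: True, e: False}


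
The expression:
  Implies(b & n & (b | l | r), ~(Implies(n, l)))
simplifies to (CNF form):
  ~b | ~l | ~n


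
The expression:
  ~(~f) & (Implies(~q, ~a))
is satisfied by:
  {f: True, q: True, a: False}
  {f: True, q: False, a: False}
  {f: True, a: True, q: True}


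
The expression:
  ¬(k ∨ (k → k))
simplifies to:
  False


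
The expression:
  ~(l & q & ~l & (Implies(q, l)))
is always true.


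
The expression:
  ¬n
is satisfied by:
  {n: False}


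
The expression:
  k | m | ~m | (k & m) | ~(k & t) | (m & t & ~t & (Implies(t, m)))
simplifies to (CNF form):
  True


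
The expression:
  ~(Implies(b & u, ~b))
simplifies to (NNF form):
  b & u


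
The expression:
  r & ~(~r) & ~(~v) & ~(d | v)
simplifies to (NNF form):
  False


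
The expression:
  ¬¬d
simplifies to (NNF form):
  d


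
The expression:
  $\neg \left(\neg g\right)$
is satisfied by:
  {g: True}


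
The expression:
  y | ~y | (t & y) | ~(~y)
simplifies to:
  True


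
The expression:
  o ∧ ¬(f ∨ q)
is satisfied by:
  {o: True, q: False, f: False}


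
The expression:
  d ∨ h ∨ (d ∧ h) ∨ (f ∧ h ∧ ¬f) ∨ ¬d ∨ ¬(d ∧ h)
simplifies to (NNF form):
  True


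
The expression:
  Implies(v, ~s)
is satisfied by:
  {s: False, v: False}
  {v: True, s: False}
  {s: True, v: False}


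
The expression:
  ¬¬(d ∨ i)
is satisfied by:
  {i: True, d: True}
  {i: True, d: False}
  {d: True, i: False}


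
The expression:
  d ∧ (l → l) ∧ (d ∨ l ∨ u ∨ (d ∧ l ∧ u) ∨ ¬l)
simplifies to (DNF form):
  d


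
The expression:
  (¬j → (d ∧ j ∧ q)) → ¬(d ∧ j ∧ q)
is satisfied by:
  {q: False, d: False, j: False}
  {j: True, q: False, d: False}
  {d: True, q: False, j: False}
  {j: True, d: True, q: False}
  {q: True, j: False, d: False}
  {j: True, q: True, d: False}
  {d: True, q: True, j: False}


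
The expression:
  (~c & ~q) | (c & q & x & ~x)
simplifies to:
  ~c & ~q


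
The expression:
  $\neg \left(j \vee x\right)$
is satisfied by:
  {x: False, j: False}


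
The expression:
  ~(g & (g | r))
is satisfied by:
  {g: False}


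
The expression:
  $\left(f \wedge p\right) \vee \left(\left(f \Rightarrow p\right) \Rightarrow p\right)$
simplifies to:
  $f \vee p$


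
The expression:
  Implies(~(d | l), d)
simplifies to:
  d | l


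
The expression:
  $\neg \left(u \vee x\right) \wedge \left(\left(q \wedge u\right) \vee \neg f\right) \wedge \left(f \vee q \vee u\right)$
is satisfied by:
  {q: True, x: False, f: False, u: False}


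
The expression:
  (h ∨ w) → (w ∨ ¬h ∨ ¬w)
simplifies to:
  True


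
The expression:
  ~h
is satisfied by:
  {h: False}


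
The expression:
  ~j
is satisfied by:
  {j: False}


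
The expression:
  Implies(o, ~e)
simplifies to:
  ~e | ~o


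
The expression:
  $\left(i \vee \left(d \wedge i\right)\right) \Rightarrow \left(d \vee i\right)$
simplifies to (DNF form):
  $\text{True}$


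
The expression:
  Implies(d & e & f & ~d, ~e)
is always true.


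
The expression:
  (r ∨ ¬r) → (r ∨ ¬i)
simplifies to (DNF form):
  r ∨ ¬i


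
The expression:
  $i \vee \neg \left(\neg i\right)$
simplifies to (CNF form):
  $i$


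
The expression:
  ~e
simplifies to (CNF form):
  ~e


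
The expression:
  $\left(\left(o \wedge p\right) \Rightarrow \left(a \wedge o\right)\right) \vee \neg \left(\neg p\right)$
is always true.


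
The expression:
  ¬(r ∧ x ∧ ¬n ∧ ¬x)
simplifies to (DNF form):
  True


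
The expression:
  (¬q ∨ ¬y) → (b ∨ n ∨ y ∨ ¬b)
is always true.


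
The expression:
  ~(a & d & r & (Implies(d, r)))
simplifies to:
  ~a | ~d | ~r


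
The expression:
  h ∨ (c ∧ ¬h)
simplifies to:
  c ∨ h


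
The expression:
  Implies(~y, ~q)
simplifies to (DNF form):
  y | ~q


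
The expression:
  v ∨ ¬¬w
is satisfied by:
  {v: True, w: True}
  {v: True, w: False}
  {w: True, v: False}


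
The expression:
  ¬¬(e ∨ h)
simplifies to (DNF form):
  e ∨ h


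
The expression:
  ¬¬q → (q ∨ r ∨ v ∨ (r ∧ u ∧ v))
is always true.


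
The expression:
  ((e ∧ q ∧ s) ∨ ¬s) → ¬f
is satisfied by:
  {s: True, e: False, f: False, q: False}
  {q: True, s: True, e: False, f: False}
  {e: True, s: True, q: False, f: False}
  {q: True, e: True, s: True, f: False}
  {q: False, s: False, e: False, f: False}
  {q: True, s: False, e: False, f: False}
  {e: True, q: False, s: False, f: False}
  {q: True, e: True, s: False, f: False}
  {f: True, s: True, q: False, e: False}
  {f: True, q: True, s: True, e: False}
  {f: True, e: True, s: True, q: False}
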